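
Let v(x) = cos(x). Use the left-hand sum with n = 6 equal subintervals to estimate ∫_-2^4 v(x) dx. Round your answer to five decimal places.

0.25832

Δx = (4 − (-2))/6 = 1.
Left endpoints: -2, -1, 0, 1, 2, 3.
v(-2) ≈ -0.41615, v(-1) ≈ 0.54030, v(0) ≈ 1.00000, v(1) ≈ 0.54030, v(2) ≈ -0.41615, v(3) ≈ -0.98999.
Sum = Δx · [v(-2) + v(-1) + v(0) + ...].
Sum ≈ 0.25832.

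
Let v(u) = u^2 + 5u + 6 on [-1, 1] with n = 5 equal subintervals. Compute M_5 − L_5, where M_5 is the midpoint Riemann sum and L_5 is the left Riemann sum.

1.92

M_5 = 12.64.
L_5 = 10.72.
M_5 − L_5 = 1.92.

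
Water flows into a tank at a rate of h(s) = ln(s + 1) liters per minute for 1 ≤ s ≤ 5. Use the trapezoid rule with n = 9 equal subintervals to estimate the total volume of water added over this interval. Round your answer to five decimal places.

Δs = (5 − 1)/9 = 4/9.
h(1) ≈ 0.69315, h(13/9) ≈ 0.89382, h(17/9) ≈ 1.06087, h(7/3) ≈ 1.20397, h(25/9) ≈ 1.32914, h(29/9) ≈ 1.44036, h(11/3) ≈ 1.54045, h(37/9) ≈ 1.63142, h(41/9) ≈ 1.71480, h(5) ≈ 1.79176.
T_9 = (Δs/2)·[h(s_0) + 2h(s_1) + ... + 2h(s_{8}) + h(s_9)].
Sum ≈ 5.35879.

5.35879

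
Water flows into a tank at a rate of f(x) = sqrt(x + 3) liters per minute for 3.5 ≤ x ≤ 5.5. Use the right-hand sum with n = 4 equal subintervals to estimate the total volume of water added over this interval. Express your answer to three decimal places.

Δx = (5.5 − 3.5)/4 = 0.5.
Right endpoints: 4, 4.5, 5, 5.5.
f(4) ≈ 2.646, f(4.5) ≈ 2.739, f(5) ≈ 2.828, f(5.5) ≈ 2.915.
Sum = Δx · [f(4) + f(4.5) + f(5) + f(5.5)].
Sum ≈ 5.564.

5.564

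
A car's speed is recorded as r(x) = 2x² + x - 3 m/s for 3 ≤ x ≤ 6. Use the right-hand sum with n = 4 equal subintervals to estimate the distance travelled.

Δx = (6 − 3)/4 = 0.75.
Right endpoints: 3.75, 4.5, 5.25, 6.
r(3.75) = 28.875, r(4.5) = 42, r(5.25) = 57.375, r(6) = 75.
Sum = Δx · [r(3.75) + r(4.5) + r(5.25) + r(6)].
Sum = 152.4375.

152.4375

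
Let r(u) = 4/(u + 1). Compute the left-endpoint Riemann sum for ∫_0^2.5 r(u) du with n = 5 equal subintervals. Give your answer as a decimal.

Δu = (2.5 − 0)/5 = 0.5.
Left endpoints: 0, 0.5, 1, 1.5, 2.
r(0) = 4, r(0.5) = 8/3, r(1) = 2, r(1.5) = 1.6, r(2) = 4/3.
Sum = Δu · [r(0) + r(0.5) + r(1) + r(1.5) + r(2)].
Sum = 5.8.

5.8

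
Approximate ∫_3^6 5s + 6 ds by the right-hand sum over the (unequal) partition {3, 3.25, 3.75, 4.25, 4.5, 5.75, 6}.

91.125

Subinterval widths: 0.25, 0.5, 0.5, 0.25, 1.25, 0.25.
Right endpoints: 3.25, 3.75, 4.25, 4.5, 5.75, 6.
f(3.25) = 22.25, f(3.75) = 24.75, f(4.25) = 27.25, f(4.5) = 28.5, f(5.75) = 34.75, f(6) = 36.
Sum = Σ Δs_i · f(s_i).
Sum = 91.125.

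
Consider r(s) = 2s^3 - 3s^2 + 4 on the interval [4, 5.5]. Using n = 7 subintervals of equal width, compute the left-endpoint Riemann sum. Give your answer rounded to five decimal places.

Δs = (5.5 − 4)/7 = 3/14.
Left endpoints: 4, 59/14, 31/7, 65/14, 34/7, 71/14, 37/7.
r(4) = 84, r(59/14) = 68883/686, r(31/7) = 40773/343, r(65/14) = 47847/343, r(34/7) = 55704/343, r(71/14) = 128769/686, r(37/7) = 73929/343.
Sum = Δs · [r(4) + r(59/14) + r(31/7) + ...].
Sum ≈ 216.09184.

216.09184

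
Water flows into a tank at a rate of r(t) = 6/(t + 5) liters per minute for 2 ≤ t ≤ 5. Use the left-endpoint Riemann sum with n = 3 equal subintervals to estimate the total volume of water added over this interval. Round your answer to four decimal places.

Δt = (5 − 2)/3 = 1.
Left endpoints: 2, 3, 4.
r(2) = 6/7, r(3) = 0.75, r(4) = 2/3.
Sum = Δt · [r(2) + r(3) + r(4)].
Sum ≈ 2.2738.

2.2738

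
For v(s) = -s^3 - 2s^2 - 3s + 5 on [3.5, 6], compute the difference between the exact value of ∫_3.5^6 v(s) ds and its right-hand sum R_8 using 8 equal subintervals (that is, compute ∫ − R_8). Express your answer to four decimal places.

Exact integral: ∫_3.5^6 v(s) ds ≈ -425.026042.
R_8 ≈ -461.331787.
Error ≈ -425.026042 − (-461.331787) ≈ 36.3057.

36.3057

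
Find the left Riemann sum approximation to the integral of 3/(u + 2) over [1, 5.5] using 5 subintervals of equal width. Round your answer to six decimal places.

Δu = (5.5 − 1)/5 = 0.9.
Left endpoints: 1, 1.9, 2.8, 3.7, 4.6.
f(1) = 1, f(1.9) = 10/13, f(2.8) = 0.625, f(3.7) = 10/19, f(4.6) = 5/11.
Sum = Δu · [f(1) + f(1.9) + f(2.8) + f(3.7) + f(4.6)].
Sum ≈ 3.037583.

3.037583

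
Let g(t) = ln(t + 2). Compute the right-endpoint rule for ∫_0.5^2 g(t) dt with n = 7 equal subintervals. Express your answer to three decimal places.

1.804

Δt = (2 − 0.5)/7 = 3/14.
Right endpoints: 5/7, 13/14, 8/7, 19/14, 11/7, 25/14, 2.
g(5/7) ≈ 0.999, g(13/14) ≈ 1.075, g(8/7) ≈ 1.145, g(19/14) ≈ 1.211, g(11/7) ≈ 1.273, g(25/14) ≈ 1.331, g(2) ≈ 1.386.
Sum = Δt · [g(5/7) + g(13/14) + g(8/7) + ...].
Sum ≈ 1.804.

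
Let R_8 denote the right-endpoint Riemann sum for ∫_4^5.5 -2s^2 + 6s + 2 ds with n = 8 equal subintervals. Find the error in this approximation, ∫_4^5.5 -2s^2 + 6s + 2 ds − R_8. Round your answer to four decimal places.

Exact integral: ∫_4^5.5 f(s) ds = -22.5.
R_8 ≈ -24.345703.
Error ≈ -22.5 − (-24.345703) ≈ 1.8457.

1.8457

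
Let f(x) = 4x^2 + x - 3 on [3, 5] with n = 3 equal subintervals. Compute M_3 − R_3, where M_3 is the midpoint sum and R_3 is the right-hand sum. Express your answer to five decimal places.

M_3 ≈ 132.3703704.
R_3 ≈ 155.2592593.
M_3 − R_3 ≈ -22.88889.

-22.88889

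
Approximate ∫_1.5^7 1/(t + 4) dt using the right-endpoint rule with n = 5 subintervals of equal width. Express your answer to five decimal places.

Δt = (7 − 1.5)/5 = 1.1.
Right endpoints: 2.6, 3.7, 4.8, 5.9, 7.
f(2.6) = 5/33, f(3.7) = 10/77, f(4.8) = 5/44, f(5.9) = 10/99, f(7) = 1/11.
Sum = Δt · [f(2.6) + f(3.7) + f(4.8) + f(5.9) + f(7)].
Sum ≈ 0.64563.

0.64563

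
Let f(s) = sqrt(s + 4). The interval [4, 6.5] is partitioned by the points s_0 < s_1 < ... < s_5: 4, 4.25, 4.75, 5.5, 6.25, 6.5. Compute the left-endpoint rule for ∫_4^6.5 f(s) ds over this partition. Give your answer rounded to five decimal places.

Subinterval widths: 0.25, 0.5, 0.75, 0.75, 0.25.
Left endpoints: 4, 4.25, 4.75, 5.5, 6.25.
f(4) ≈ 2.82843, f(4.25) ≈ 2.87228, f(4.75) ≈ 2.95804, f(5.5) ≈ 3.08221, f(6.25) ≈ 3.20156.
Sum = Σ Δs_i · f(s_i).
Sum ≈ 7.47382.

7.47382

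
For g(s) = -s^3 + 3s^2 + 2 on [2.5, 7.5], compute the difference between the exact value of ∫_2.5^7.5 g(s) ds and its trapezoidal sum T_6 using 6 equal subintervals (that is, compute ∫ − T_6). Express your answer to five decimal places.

Exact integral: ∫_2.5^7.5 g(s) ds = -365.
T_6 ≈ -371.9444444.
Error ≈ -365 − (-371.9444444) ≈ 6.94444.

6.94444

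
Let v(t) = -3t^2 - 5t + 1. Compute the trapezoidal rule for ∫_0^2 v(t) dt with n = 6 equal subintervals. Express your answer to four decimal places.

Δt = (2 − 0)/6 = 1/3.
v(0) = 1, v(1/3) = -1, v(2/3) = -11/3, v(1) = -7, v(4/3) = -11, v(5/3) = -47/3, v(2) = -21.
T_6 = (Δt/2)·[v(t_0) + 2v(t_1) + ... + 2v(t_{5}) + v(t_6)].
Sum ≈ -16.1111.

-16.1111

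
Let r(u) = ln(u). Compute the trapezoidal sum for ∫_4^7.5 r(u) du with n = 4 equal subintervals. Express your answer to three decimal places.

6.059

Δu = (7.5 − 4)/4 = 0.875.
r(4) ≈ 1.386, r(4.875) ≈ 1.584, r(5.75) ≈ 1.749, r(6.625) ≈ 1.891, r(7.5) ≈ 2.015.
T_4 = (Δu/2)·[r(u_0) + 2r(u_1) + 2r(u_2) + 2r(u_3) + r(u_4)].
Sum ≈ 6.059.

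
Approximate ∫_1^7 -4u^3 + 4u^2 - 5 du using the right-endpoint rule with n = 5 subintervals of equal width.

-2742.96

Δu = (7 − 1)/5 = 1.2.
Right endpoints: 2.2, 3.4, 4.6, 5.8, 7.
f(2.2) = -28.232, f(3.4) = -115.976, f(4.6) = -309.704, f(5.8) = -650.888, f(7) = -1181.
Sum = Δu · [f(2.2) + f(3.4) + f(4.6) + f(5.8) + f(7)].
Sum = -2742.96.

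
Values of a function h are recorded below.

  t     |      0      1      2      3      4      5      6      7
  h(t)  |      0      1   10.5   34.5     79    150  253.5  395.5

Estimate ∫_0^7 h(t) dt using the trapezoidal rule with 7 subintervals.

726.25

Δt = 1.
T_7 = (1/2)·[0 + 2·1 + 2·10.5 + 2·34.5 + 2·79 + 2·150 + 2·253.5 + 395.5] = 726.25.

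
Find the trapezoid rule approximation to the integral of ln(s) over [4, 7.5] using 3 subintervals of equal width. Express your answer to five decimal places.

6.05343

Δs = (7.5 − 4)/3 = 7/6.
f(4) ≈ 1.38629, f(31/6) ≈ 1.64223, f(19/3) ≈ 1.84583, f(7.5) ≈ 2.01490.
T_3 = (Δs/2)·[f(s_0) + 2f(s_1) + 2f(s_2) + f(s_3)].
Sum ≈ 6.05343.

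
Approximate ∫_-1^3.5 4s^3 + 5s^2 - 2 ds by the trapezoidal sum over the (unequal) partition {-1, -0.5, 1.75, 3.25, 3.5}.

Subinterval widths: 0.5, 2.25, 1.5, 0.25.
f(-1) = -1, f(-0.5) = -1.25, f(1.75) = 34.75, f(3.25) = 188.125, f(3.5) = 230.75.
On each subinterval the trapezoid contributes (Δs_i/2)·[f(s_{i-1}) + f(s_i)].
Sum = 256.640625.

256.640625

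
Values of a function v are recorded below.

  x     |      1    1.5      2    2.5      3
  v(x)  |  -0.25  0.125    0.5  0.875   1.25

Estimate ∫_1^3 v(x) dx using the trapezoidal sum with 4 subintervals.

Δx = 0.5.
T_4 = (0.5/2)·[(-0.25) + 2·0.125 + 2·0.5 + 2·0.875 + 1.25] = 1.

1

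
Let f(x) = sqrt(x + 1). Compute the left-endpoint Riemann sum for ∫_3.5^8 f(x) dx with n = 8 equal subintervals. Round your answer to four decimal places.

Δx = (8 − 3.5)/8 = 0.5625.
Left endpoints: 3.5, 4.0625, 4.625, 5.1875, 5.75, 6.3125, 6.875, 7.4375.
f(3.5) ≈ 2.1213, f(4.0625) ≈ 2.2500, f(4.625) ≈ 2.3717, f(5.1875) ≈ 2.4875, f(5.75) ≈ 2.5981, f(6.3125) ≈ 2.7042, f(6.875) ≈ 2.8062, f(7.4375) ≈ 2.9047.
Sum = Δx · [f(3.5) + f(4.0625) + f(4.625) + ...].
Sum ≈ 11.3871.

11.3871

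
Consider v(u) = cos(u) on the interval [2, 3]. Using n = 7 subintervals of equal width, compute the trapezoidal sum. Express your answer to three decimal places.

Δu = (3 − 2)/7 = 1/7.
v(2) ≈ -0.416, v(15/7) ≈ -0.541, v(16/7) ≈ -0.656, v(17/7) ≈ -0.756, v(18/7) ≈ -0.842, v(19/7) ≈ -0.910, v(20/7) ≈ -0.960, v(3) ≈ -0.990.
T_7 = (Δu/2)·[v(u_0) + 2v(u_1) + ... + 2v(u_{6}) + v(u_7)].
Sum ≈ -0.767.

-0.767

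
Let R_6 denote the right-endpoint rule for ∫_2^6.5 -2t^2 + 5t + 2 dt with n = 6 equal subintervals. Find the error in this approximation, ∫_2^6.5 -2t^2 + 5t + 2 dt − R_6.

Exact integral: ∫_2^6.5 f(t) dt = -73.125.
R_6 = -94.21875.
Error = -73.125 − (-94.21875) = 21.09375.

21.09375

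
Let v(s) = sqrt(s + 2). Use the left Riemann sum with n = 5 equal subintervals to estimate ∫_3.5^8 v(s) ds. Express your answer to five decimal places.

Δs = (8 − 3.5)/5 = 0.9.
Left endpoints: 3.5, 4.4, 5.3, 6.2, 7.1.
v(3.5) ≈ 2.34521, v(4.4) ≈ 2.52982, v(5.3) ≈ 2.70185, v(6.2) ≈ 2.86356, v(7.1) ≈ 3.01662.
Sum = Δs · [v(3.5) + v(4.4) + v(5.3) + v(6.2) + v(7.1)].
Sum ≈ 12.11136.

12.11136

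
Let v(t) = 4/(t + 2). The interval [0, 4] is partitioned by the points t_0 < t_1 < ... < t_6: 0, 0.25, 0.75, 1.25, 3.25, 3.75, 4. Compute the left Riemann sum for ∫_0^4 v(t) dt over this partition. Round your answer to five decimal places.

5.13257

Subinterval widths: 0.25, 0.5, 0.5, 2, 0.5, 0.25.
Left endpoints: 0, 0.25, 0.75, 1.25, 3.25, 3.75.
v(0) = 2, v(0.25) = 16/9, v(0.75) = 16/11, v(1.25) = 16/13, v(3.25) = 16/21, v(3.75) = 16/23.
Sum = Σ Δt_i · v(t_i).
Sum ≈ 5.13257.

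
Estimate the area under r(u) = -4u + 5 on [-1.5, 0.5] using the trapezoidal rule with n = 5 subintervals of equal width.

14

Δu = (0.5 − (-1.5))/5 = 0.4.
r(-1.5) = 11, r(-1.1) = 9.4, r(-0.7) = 7.8, r(-0.3) = 6.2, r(0.1) = 4.6, r(0.5) = 3.
T_5 = (Δu/2)·[r(u_0) + 2r(u_1) + ... + 2r(u_{4}) + r(u_5)].
Sum = 14.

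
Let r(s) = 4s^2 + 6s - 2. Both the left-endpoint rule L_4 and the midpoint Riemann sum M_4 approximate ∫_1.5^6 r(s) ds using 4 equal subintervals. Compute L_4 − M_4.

L_4 = 288.421875.
M_4 = 373.8515625.
L_4 − M_4 = -85.4296875.

-85.4296875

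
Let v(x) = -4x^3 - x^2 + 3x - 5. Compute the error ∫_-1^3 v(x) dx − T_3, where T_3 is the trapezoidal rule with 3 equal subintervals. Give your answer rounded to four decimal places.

15.4074

Exact integral: ∫_-1^3 v(x) dx ≈ -97.333333.
T_3 ≈ -112.740741.
Error ≈ -97.333333 − (-112.740741) ≈ 15.4074.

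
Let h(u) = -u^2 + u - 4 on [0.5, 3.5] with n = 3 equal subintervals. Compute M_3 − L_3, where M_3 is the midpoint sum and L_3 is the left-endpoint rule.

-3.75

M_3 = -20.
L_3 = -16.25.
M_3 − L_3 = -3.75.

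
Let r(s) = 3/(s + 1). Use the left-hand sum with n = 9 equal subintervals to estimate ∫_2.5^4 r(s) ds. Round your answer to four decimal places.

Δs = (4 − 2.5)/9 = 1/6.
Left endpoints: 2.5, 8/3, 17/6, 3, 19/6, 10/3, 3.5, 11/3, 23/6.
r(2.5) = 6/7, r(8/3) = 9/11, r(17/6) = 18/23, r(3) = 0.75, r(19/6) = 0.72, r(10/3) = 9/13, r(3.5) = 2/3, r(11/3) = 9/14, r(23/6) = 18/29.
Sum = Δs · [r(2.5) + r(8/3) + r(17/6) + ...].
Sum ≈ 1.0917.

1.0917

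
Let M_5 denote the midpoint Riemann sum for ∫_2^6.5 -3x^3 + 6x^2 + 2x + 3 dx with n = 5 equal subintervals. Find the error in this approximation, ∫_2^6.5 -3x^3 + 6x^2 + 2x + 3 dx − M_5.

-9.7959375

Exact integral: ∫_2^6.5 f(x) dx = -741.796875.
M_5 = -732.0009375.
Error = -741.796875 − (-732.0009375) = -9.7959375.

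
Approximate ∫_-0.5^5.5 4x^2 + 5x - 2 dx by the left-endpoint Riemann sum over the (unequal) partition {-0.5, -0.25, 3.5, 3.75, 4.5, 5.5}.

160.25

Subinterval widths: 0.25, 3.75, 0.25, 0.75, 1.
Left endpoints: -0.5, -0.25, 3.5, 3.75, 4.5.
f(-0.5) = -3.5, f(-0.25) = -3, f(3.5) = 64.5, f(3.75) = 73, f(4.5) = 101.5.
Sum = Σ Δx_i · f(x_i).
Sum = 160.25.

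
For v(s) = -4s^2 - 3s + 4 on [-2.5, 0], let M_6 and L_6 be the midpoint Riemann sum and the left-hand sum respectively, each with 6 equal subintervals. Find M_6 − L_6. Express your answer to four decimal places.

4.0799

M_6 ≈ -1.313657.
L_6 ≈ -5.393519.
M_6 − L_6 ≈ 4.0799.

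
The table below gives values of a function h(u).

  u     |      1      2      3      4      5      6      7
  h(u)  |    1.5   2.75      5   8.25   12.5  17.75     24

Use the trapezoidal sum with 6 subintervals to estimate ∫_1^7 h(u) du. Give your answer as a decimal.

Δu = 1.
T_6 = (1/2)·[1.5 + 2·2.75 + 2·5 + 2·8.25 + 2·12.5 + 2·17.75 + 24] = 59.

59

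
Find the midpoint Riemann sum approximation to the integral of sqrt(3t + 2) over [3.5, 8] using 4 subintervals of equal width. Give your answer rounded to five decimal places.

Δt = (8 − 3.5)/4 = 1.125.
Midpoints: 4.0625, 5.1875, 6.3125, 7.4375.
f(4.0625) ≈ 3.76663, f(5.1875) ≈ 4.19076, f(6.3125) ≈ 4.57575, f(7.4375) ≈ 4.93077.
Sum = Δt · [f(4.0625) + f(5.1875) + f(6.3125) + f(7.4375)].
Sum ≈ 19.64690.

19.64690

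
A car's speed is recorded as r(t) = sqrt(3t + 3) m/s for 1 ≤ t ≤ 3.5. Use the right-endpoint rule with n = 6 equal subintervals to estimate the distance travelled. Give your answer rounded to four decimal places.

8.0089

Δt = (3.5 − 1)/6 = 5/12.
Right endpoints: 17/12, 11/6, 2.25, 8/3, 37/12, 3.5.
r(17/12) ≈ 2.6926, r(11/6) ≈ 2.9155, r(2.25) ≈ 3.1225, r(8/3) ≈ 3.3166, r(37/12) ≈ 3.5000, r(3.5) ≈ 3.6742.
Sum = Δt · [r(17/12) + r(11/6) + r(2.25) + ...].
Sum ≈ 8.0089.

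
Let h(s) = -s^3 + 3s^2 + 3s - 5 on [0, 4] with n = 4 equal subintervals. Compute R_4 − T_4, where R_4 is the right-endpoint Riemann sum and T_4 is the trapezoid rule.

-2

R_4 = 0.
T_4 = 2.
R_4 − T_4 = -2.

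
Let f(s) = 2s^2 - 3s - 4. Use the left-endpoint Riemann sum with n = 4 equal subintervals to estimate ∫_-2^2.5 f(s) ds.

1.3359375

Δs = (2.5 − (-2))/4 = 1.125.
Left endpoints: -2, -0.875, 0.25, 1.375.
f(-2) = 10, f(-0.875) = 0.15625, f(0.25) = -4.625, f(1.375) = -4.34375.
Sum = Δs · [f(-2) + f(-0.875) + f(0.25) + f(1.375)].
Sum = 1.3359375.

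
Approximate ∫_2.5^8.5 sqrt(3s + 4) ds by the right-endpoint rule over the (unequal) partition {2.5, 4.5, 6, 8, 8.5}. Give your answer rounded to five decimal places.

Subinterval widths: 2, 1.5, 2, 0.5.
Right endpoints: 4.5, 6, 8, 8.5.
f(4.5) ≈ 4.18330, f(6) ≈ 4.69042, f(8) ≈ 5.29150, f(8.5) ≈ 5.43139.
Sum = Σ Δs_i · f(s_i).
Sum ≈ 28.70092.

28.70092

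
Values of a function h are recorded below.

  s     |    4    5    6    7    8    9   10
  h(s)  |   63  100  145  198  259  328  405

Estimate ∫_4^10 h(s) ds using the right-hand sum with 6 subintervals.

1435

Δs = 1.
Sum = 1·[100 + 145 + 198 + 259 + 328 + 405] = 1435.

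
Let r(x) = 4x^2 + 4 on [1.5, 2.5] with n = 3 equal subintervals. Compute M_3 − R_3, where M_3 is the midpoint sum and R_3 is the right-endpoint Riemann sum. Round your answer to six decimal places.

M_3 ≈ 20.29629630.
R_3 ≈ 23.07407407.
M_3 − R_3 ≈ -2.777778.

-2.777778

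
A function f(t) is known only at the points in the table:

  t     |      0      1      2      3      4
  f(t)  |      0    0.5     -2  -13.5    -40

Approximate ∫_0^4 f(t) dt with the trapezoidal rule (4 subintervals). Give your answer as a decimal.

-35

Δt = 1.
T_4 = (1/2)·[0 + 2·0.5 + 2·(-2) + 2·(-13.5) + (-40)] = -35.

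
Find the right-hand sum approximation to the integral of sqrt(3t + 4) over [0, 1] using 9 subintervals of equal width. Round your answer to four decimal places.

Δt = (1 − 0)/9 = 1/9.
Right endpoints: 1/9, 2/9, 1/3, 4/9, 5/9, 2/3, 7/9, 8/9, 1.
f(1/9) ≈ 2.0817, f(2/9) ≈ 2.1602, f(1/3) ≈ 2.2361, f(4/9) ≈ 2.3094, f(5/9) ≈ 2.3805, f(2/3) ≈ 2.4495, f(7/9) ≈ 2.5166, f(8/9) ≈ 2.5820, f(1) ≈ 2.6458.
Sum = Δt · [f(1/9) + f(2/9) + f(1/3) + ...].
Sum ≈ 2.3735.

2.3735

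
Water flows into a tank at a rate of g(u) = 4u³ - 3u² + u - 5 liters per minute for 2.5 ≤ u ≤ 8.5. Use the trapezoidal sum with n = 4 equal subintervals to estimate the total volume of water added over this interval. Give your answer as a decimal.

4727.25

Δu = (8.5 − 2.5)/4 = 1.5.
g(2.5) = 41.25, g(4) = 207, g(5.5) = 575.25, g(7) = 1227, g(8.5) = 2243.25.
T_4 = (Δu/2)·[g(u_0) + 2g(u_1) + 2g(u_2) + 2g(u_3) + g(u_4)].
Sum = 4727.25.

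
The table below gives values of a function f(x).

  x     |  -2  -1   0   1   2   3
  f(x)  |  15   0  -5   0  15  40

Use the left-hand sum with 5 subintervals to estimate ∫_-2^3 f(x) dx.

Δx = 1.
Sum = 1·[15 + 0 + (-5) + 0 + 15] = 25.

25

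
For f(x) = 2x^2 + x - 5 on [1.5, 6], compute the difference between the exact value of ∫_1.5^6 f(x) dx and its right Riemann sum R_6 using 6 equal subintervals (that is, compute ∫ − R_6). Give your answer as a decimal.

-27.84375

Exact integral: ∫_1.5^6 f(x) dx = 136.125.
R_6 = 163.96875.
Error = 136.125 − 163.96875 = -27.84375.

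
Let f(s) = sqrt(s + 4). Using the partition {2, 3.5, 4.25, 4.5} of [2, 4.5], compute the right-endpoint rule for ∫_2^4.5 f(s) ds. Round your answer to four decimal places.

6.9910

Subinterval widths: 1.5, 0.75, 0.25.
Right endpoints: 3.5, 4.25, 4.5.
f(3.5) ≈ 2.7386, f(4.25) ≈ 2.8723, f(4.5) ≈ 2.9155.
Sum = Σ Δs_i · f(s_i).
Sum ≈ 6.9910.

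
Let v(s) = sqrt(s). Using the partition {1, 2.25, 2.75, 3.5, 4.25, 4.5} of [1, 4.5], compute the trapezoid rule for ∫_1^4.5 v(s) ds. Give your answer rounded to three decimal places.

Subinterval widths: 1.25, 0.5, 0.75, 0.75, 0.25.
v(1) ≈ 1.000, v(2.25) ≈ 1.500, v(2.75) ≈ 1.658, v(3.5) ≈ 1.871, v(4.25) ≈ 2.062, v(4.5) ≈ 2.121.
On each subinterval the trapezoid contributes (Δs_i/2)·[v(s_{i-1}) + v(s_i)].
Sum ≈ 5.673.

5.673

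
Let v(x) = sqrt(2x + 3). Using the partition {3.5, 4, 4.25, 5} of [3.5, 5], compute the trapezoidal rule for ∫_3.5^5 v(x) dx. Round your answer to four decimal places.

5.0820

Subinterval widths: 0.5, 0.25, 0.75.
v(3.5) ≈ 3.1623, v(4) ≈ 3.3166, v(4.25) ≈ 3.3912, v(5) ≈ 3.6056.
On each subinterval the trapezoid contributes (Δx_i/2)·[v(x_{i-1}) + v(x_i)].
Sum ≈ 5.0820.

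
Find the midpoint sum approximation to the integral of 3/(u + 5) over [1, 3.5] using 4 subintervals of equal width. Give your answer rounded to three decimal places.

Δu = (3.5 − 1)/4 = 0.625.
Midpoints: 1.3125, 1.9375, 2.5625, 3.1875.
f(1.3125) = 48/101, f(1.9375) = 16/37, f(2.5625) = 48/121, f(3.1875) = 48/131.
Sum = Δu · [f(1.3125) + f(1.9375) + f(2.5625) + f(3.1875)].
Sum ≈ 1.044.

1.044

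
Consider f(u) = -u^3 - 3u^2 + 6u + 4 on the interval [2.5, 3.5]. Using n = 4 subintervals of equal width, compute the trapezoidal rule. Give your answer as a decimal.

Δu = (3.5 − 2.5)/4 = 0.25.
f(2.5) = -15.375, f(2.75) = -22.984375, f(3) = -32, f(3.25) = -42.515625, f(3.5) = -54.625.
T_4 = (Δu/2)·[f(u_0) + 2f(u_1) + 2f(u_2) + 2f(u_3) + f(u_4)].
Sum = -33.125.

-33.125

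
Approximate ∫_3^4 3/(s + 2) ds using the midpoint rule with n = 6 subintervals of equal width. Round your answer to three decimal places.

0.547

Δs = (4 − 3)/6 = 1/6.
Midpoints: 37/12, 3.25, 41/12, 43/12, 3.75, 47/12.
f(37/12) = 36/61, f(3.25) = 4/7, f(41/12) = 36/65, f(43/12) = 36/67, f(3.75) = 12/23, f(47/12) = 36/71.
Sum = Δs · [f(37/12) + f(3.25) + f(41/12) + ...].
Sum ≈ 0.547.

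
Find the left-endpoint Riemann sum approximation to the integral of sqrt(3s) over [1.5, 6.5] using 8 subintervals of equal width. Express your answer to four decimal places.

Δs = (6.5 − 1.5)/8 = 0.625.
Left endpoints: 1.5, 2.125, 2.75, 3.375, 4, 4.625, 5.25, 5.875.
f(1.5) ≈ 2.1213, f(2.125) ≈ 2.5249, f(2.75) ≈ 2.8723, f(3.375) ≈ 3.1820, f(4) ≈ 3.4641, f(4.625) ≈ 3.7249, f(5.25) ≈ 3.9686, f(5.875) ≈ 4.1982.
Sum = Δs · [f(1.5) + f(2.125) + f(2.75) + ...].
Sum ≈ 16.2852.

16.2852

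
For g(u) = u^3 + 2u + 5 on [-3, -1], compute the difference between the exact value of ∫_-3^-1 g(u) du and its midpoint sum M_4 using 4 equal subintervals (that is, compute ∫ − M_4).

Exact integral: ∫_-3^-1 g(u) du = -18.
M_4 = -17.75.
Error = -18 − (-17.75) = -0.25.

-0.25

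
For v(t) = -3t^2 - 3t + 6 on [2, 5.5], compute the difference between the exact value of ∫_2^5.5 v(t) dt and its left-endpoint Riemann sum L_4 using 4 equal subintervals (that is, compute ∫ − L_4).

-37.70703125

Exact integral: ∫_2^5.5 v(t) dt = -176.75.
L_4 = -139.04296875.
Error = -176.75 − (-139.04296875) = -37.70703125.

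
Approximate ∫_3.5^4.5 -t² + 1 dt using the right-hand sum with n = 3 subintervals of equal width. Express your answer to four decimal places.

Δt = (4.5 − 3.5)/3 = 1/3.
Right endpoints: 23/6, 25/6, 4.5.
f(23/6) = -493/36, f(25/6) = -589/36, f(4.5) = -19.25.
Sum = Δt · [f(23/6) + f(25/6) + f(4.5)].
Sum ≈ -16.4352.

-16.4352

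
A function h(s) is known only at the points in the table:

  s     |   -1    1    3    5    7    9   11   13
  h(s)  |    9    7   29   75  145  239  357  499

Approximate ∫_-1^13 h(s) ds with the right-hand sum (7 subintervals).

2702

Δs = 2.
Sum = 2·[7 + 29 + 75 + 145 + 239 + 357 + 499] = 2702.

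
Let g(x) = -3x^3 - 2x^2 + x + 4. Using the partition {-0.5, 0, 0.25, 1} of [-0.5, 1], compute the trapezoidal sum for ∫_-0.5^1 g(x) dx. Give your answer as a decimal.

Subinterval widths: 0.5, 0.25, 0.75.
g(-0.5) = 3.375, g(0) = 4, g(0.25) = 4.078125, g(1) = 0.
On each subinterval the trapezoid contributes (Δx_i/2)·[g(x_{i-1}) + g(x_i)].
Sum = 4.3828125.

4.3828125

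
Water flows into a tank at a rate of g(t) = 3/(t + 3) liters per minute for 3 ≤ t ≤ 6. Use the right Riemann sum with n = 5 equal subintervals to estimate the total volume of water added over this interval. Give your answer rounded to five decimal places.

Δt = (6 − 3)/5 = 0.6.
Right endpoints: 3.6, 4.2, 4.8, 5.4, 6.
g(3.6) = 5/11, g(4.2) = 5/12, g(4.8) = 5/13, g(5.4) = 5/14, g(6) = 1/3.
Sum = Δt · [g(3.6) + g(4.2) + g(4.8) + g(5.4) + g(6)].
Sum ≈ 1.16778.

1.16778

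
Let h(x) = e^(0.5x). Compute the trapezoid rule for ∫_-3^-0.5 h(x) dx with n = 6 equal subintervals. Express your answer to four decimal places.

1.1154

Δx = (-0.5 − (-3))/6 = 5/12.
h(-3) ≈ 0.2231, h(-31/12) ≈ 0.2748, h(-13/6) ≈ 0.3385, h(-1.75) ≈ 0.4169, h(-4/3) ≈ 0.5134, h(-11/12) ≈ 0.6323, h(-0.5) ≈ 0.7788.
T_6 = (Δx/2)·[h(x_0) + 2h(x_1) + ... + 2h(x_{5}) + h(x_6)].
Sum ≈ 1.1154.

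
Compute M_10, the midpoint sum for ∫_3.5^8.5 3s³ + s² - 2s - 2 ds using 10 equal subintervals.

3917.1875

Δs = (8.5 − 3.5)/10 = 0.5.
Midpoints: 3.75, 4.25, 4.75, 5.25, 5.75, 6.25, 6.75, 7.25, 7.75, 8.25.
f(3.75) = 162.765625, f(4.25) = 237.859375, f(4.75) = 332.578125, f(5.25) = 449.171875, f(5.75) = 589.890625, f(6.25) = 756.984375, f(6.75) = 952.703125, f(7.25) = 1179.296875, f(7.75) = 1439.015625, f(8.25) = 1734.109375.
Sum = Δs · [f(3.75) + f(4.25) + f(4.75) + ...].
Sum = 3917.1875.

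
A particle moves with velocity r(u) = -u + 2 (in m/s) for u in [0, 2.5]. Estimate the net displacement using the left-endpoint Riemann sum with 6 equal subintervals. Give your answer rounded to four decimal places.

Δu = (2.5 − 0)/6 = 5/12.
Left endpoints: 0, 5/12, 5/6, 1.25, 5/3, 25/12.
r(0) = 2, r(5/12) = 19/12, r(5/6) = 7/6, r(1.25) = 0.75, r(5/3) = 1/3, r(25/12) = -1/12.
Sum = Δu · [r(0) + r(5/12) + r(5/6) + ...].
Sum ≈ 2.3958.

2.3958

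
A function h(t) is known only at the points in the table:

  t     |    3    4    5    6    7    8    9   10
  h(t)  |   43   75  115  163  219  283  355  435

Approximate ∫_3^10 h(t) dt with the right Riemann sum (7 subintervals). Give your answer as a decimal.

1645

Δt = 1.
Sum = 1·[75 + 115 + 163 + 219 + 283 + 355 + 435] = 1645.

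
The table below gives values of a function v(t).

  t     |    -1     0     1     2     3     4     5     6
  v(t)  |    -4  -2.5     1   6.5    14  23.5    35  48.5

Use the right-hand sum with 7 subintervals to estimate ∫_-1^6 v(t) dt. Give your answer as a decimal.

Δt = 1.
Sum = 1·[(-2.5) + 1 + 6.5 + 14 + 23.5 + 35 + 48.5] = 126.

126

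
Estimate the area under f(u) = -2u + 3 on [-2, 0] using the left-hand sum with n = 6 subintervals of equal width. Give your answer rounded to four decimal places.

10.6667

Δu = (0 − (-2))/6 = 1/3.
Left endpoints: -2, -5/3, -4/3, -1, -2/3, -1/3.
f(-2) = 7, f(-5/3) = 19/3, f(-4/3) = 17/3, f(-1) = 5, f(-2/3) = 13/3, f(-1/3) = 11/3.
Sum = Δu · [f(-2) + f(-5/3) + f(-4/3) + ...].
Sum ≈ 10.6667.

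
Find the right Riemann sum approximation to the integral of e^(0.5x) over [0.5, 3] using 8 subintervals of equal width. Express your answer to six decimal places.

6.907968

Δx = (3 − 0.5)/8 = 0.3125.
Right endpoints: 0.8125, 1.125, 1.4375, 1.75, 2.0625, 2.375, 2.6875, 3.
f(0.8125) ≈ 1.501178, f(1.125) ≈ 1.755055, f(1.4375) ≈ 2.051867, f(1.75) ≈ 2.398875, f(2.0625) ≈ 2.804569, f(2.375) ≈ 3.278874, f(2.6875) ≈ 3.833392, f(3) ≈ 4.481689.
Sum = Δx · [f(0.8125) + f(1.125) + f(1.4375) + ...].
Sum ≈ 6.907968.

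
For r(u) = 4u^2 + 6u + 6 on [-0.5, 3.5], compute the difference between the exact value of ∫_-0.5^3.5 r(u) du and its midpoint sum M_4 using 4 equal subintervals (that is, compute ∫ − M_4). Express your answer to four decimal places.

1.3333

Exact integral: ∫_-0.5^3.5 r(u) du ≈ 117.333333.
M_4 = 116.
Error ≈ 117.333333 − 116 ≈ 1.3333.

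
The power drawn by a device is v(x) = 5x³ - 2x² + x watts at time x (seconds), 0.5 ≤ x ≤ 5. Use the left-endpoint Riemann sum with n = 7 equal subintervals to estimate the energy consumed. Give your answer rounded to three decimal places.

536.235

Δx = (5 − 0.5)/7 = 9/14.
Left endpoints: 0.5, 8/7, 25/14, 17/7, 43/14, 26/7, 61/14.
v(0.5) = 0.625, v(8/7) = 2056/343, v(25/14) = 65525/2744, v(17/7) = 21352/343, v(43/14) = 354191/2744, v(26/7) = 79690/343, v(61/14) = 1042673/2744.
Sum = Δx · [v(0.5) + v(8/7) + v(25/14) + ...].
Sum ≈ 536.235.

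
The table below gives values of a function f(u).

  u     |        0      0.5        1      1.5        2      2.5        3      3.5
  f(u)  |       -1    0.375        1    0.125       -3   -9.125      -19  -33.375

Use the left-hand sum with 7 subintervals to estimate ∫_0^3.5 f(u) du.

Δu = 0.5.
Sum = 0.5·[(-1) + 0.375 + 1 + 0.125 + (-3) + (-9.125) + (-19)] = -15.3125.

-15.3125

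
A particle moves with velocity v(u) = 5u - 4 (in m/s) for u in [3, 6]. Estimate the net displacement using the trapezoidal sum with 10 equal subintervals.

55.5

Δu = (6 − 3)/10 = 0.3.
v(3) = 11, v(3.3) = 12.5, v(3.6) = 14, v(3.9) = 15.5, v(4.2) = 17, v(4.5) = 18.5, v(4.8) = 20, v(5.1) = 21.5, v(5.4) = 23, v(5.7) = 24.5, v(6) = 26.
T_10 = (Δu/2)·[v(u_0) + 2v(u_1) + ... + 2v(u_{9}) + v(u_10)].
Sum = 55.5.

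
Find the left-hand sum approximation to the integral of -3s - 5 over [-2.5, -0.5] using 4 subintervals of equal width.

0.5

Δs = (-0.5 − (-2.5))/4 = 0.5.
Left endpoints: -2.5, -2, -1.5, -1.
f(-2.5) = 2.5, f(-2) = 1, f(-1.5) = -0.5, f(-1) = -2.
Sum = Δs · [f(-2.5) + f(-2) + f(-1.5) + f(-1)].
Sum = 0.5.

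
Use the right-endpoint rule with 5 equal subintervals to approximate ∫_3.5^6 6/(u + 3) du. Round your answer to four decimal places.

1.8898

Δu = (6 − 3.5)/5 = 0.5.
Right endpoints: 4, 4.5, 5, 5.5, 6.
f(4) = 6/7, f(4.5) = 0.8, f(5) = 0.75, f(5.5) = 12/17, f(6) = 2/3.
Sum = Δu · [f(4) + f(4.5) + f(5) + f(5.5) + f(6)].
Sum ≈ 1.8898.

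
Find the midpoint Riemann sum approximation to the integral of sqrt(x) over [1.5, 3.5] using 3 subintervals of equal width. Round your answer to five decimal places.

Δx = (3.5 − 1.5)/3 = 2/3.
Midpoints: 11/6, 2.5, 19/6.
f(11/6) ≈ 1.35401, f(2.5) ≈ 1.58114, f(19/6) ≈ 1.77951.
Sum = Δx · [f(11/6) + f(2.5) + f(19/6)].
Sum ≈ 3.14311.

3.14311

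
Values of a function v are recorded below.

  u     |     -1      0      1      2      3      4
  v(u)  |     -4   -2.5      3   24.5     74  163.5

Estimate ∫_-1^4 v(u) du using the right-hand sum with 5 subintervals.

262.5

Δu = 1.
Sum = 1·[(-2.5) + 3 + 24.5 + 74 + 163.5] = 262.5.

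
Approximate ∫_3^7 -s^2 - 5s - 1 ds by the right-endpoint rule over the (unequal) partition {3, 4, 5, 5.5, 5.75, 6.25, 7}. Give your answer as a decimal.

-232.484375

Subinterval widths: 1, 1, 0.5, 0.25, 0.5, 0.75.
Right endpoints: 4, 5, 5.5, 5.75, 6.25, 7.
f(4) = -37, f(5) = -51, f(5.5) = -58.75, f(5.75) = -62.8125, f(6.25) = -71.3125, f(7) = -85.
Sum = Σ Δs_i · f(s_i).
Sum = -232.484375.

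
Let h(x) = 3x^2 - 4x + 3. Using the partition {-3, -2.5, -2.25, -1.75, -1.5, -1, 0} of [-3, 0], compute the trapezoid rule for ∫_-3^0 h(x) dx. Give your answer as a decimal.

54.703125

Subinterval widths: 0.5, 0.25, 0.5, 0.25, 0.5, 1.
h(-3) = 42, h(-2.5) = 31.75, h(-2.25) = 27.1875, h(-1.75) = 19.1875, h(-1.5) = 15.75, h(-1) = 10, h(0) = 3.
On each subinterval the trapezoid contributes (Δx_i/2)·[h(x_{i-1}) + h(x_i)].
Sum = 54.703125.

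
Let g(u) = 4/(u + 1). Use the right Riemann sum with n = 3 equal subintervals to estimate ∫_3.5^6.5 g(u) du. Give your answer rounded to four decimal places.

1.8760

Δu = (6.5 − 3.5)/3 = 1.
Right endpoints: 4.5, 5.5, 6.5.
g(4.5) = 8/11, g(5.5) = 8/13, g(6.5) = 8/15.
Sum = Δu · [g(4.5) + g(5.5) + g(6.5)].
Sum ≈ 1.8760.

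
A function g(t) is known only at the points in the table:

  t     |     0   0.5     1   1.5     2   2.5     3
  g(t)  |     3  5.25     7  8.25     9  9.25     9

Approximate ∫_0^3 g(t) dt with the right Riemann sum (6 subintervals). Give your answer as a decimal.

Δt = 0.5.
Sum = 0.5·[5.25 + 7 + 8.25 + 9 + 9.25 + 9] = 23.875.

23.875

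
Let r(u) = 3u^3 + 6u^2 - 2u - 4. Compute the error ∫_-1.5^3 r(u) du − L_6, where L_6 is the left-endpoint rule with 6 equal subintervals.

Exact integral: ∫_-1.5^3 r(u) du = 92.953125.
L_6 = 52.34765625.
Error = 92.953125 − 52.34765625 = 40.60546875.

40.60546875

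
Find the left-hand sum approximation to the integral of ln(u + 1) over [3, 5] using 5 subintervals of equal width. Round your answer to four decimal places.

Δu = (5 − 3)/5 = 0.4.
Left endpoints: 3, 3.4, 3.8, 4.2, 4.6.
f(3) ≈ 1.3863, f(3.4) ≈ 1.4816, f(3.8) ≈ 1.5686, f(4.2) ≈ 1.6487, f(4.6) ≈ 1.7228.
Sum = Δu · [f(3) + f(3.4) + f(3.8) + f(4.2) + f(4.6)].
Sum ≈ 3.1232.

3.1232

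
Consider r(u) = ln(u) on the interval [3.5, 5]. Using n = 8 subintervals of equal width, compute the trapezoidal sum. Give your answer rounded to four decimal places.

2.1623

Δu = (5 − 3.5)/8 = 0.1875.
r(3.5) ≈ 1.2528, r(3.6875) ≈ 1.3049, r(3.875) ≈ 1.3545, r(4.0625) ≈ 1.4018, r(4.25) ≈ 1.4469, r(4.4375) ≈ 1.4901, r(4.625) ≈ 1.5315, r(4.8125) ≈ 1.5712, r(5) ≈ 1.6094.
T_8 = (Δu/2)·[r(u_0) + 2r(u_1) + ... + 2r(u_{7}) + r(u_8)].
Sum ≈ 2.1623.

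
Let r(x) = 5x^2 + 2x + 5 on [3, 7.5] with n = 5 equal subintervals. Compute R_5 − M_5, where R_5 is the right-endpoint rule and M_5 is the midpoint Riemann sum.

114.91875

R_5 = 841.275.
M_5 = 726.35625.
R_5 − M_5 = 114.91875.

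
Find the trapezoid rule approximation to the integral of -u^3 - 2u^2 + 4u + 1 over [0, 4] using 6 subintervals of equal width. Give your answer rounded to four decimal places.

Δu = (4 − 0)/6 = 2/3.
f(0) = 1, f(2/3) = 67/27, f(4/3) = 11/27, f(2) = -7, f(8/3) = -581/27, f(10/3) = -1213/27, f(4) = -79.
T_6 = (Δu/2)·[f(u_0) + 2f(u_1) + ... + 2f(u_{5}) + f(u_6)].
Sum ≈ -73.0370.

-73.0370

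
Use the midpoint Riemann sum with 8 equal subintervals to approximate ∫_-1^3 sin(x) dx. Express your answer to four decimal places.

1.5464

Δx = (3 − (-1))/8 = 0.5.
Midpoints: -0.75, -0.25, 0.25, 0.75, 1.25, 1.75, 2.25, 2.75.
f(-0.75) ≈ -0.6816, f(-0.25) ≈ -0.2474, f(0.25) ≈ 0.2474, f(0.75) ≈ 0.6816, f(1.25) ≈ 0.9490, f(1.75) ≈ 0.9840, f(2.25) ≈ 0.7781, f(2.75) ≈ 0.3817.
Sum = Δx · [f(-0.75) + f(-0.25) + f(0.25) + ...].
Sum ≈ 1.5464.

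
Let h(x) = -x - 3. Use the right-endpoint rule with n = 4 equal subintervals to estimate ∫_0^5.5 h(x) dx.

-35.40625

Δx = (5.5 − 0)/4 = 1.375.
Right endpoints: 1.375, 2.75, 4.125, 5.5.
h(1.375) = -4.375, h(2.75) = -5.75, h(4.125) = -7.125, h(5.5) = -8.5.
Sum = Δx · [h(1.375) + h(2.75) + h(4.125) + h(5.5)].
Sum = -35.40625.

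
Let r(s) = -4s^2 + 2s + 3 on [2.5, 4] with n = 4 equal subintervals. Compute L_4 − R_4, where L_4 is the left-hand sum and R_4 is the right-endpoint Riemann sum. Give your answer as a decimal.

13.5

L_4 = -43.640625.
R_4 = -57.140625.
L_4 − R_4 = 13.5.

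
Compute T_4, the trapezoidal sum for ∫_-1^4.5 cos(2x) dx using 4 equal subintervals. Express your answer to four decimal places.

0.1802

Δx = (4.5 − (-1))/4 = 1.375.
f(-1) ≈ -0.4161, f(0.375) ≈ 0.7317, f(1.75) ≈ -0.9365, f(3.125) ≈ 0.9994, f(4.5) ≈ -0.9111.
T_4 = (Δx/2)·[f(x_0) + 2f(x_1) + 2f(x_2) + 2f(x_3) + f(x_4)].
Sum ≈ 0.1802.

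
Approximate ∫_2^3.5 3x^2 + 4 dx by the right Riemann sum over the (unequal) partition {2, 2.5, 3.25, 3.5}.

Subinterval widths: 0.5, 0.75, 0.25.
Right endpoints: 2.5, 3.25, 3.5.
f(2.5) = 22.75, f(3.25) = 35.6875, f(3.5) = 40.75.
Sum = Σ Δx_i · f(x_i).
Sum = 48.328125.

48.328125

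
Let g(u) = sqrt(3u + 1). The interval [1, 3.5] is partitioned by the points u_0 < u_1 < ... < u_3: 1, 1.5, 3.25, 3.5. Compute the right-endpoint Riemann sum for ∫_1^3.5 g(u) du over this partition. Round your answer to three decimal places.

Subinterval widths: 0.5, 1.75, 0.25.
Right endpoints: 1.5, 3.25, 3.5.
g(1.5) ≈ 2.345, g(3.25) ≈ 3.279, g(3.5) ≈ 3.391.
Sum = Σ Δu_i · g(u_i).
Sum ≈ 7.758.

7.758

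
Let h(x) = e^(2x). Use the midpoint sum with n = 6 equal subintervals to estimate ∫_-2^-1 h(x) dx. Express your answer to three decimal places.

Δx = (-1 − (-2))/6 = 1/6.
Midpoints: -23/12, -1.75, -19/12, -17/12, -1.25, -13/12.
h(-23/12) ≈ 0.022, h(-1.75) ≈ 0.030, h(-19/12) ≈ 0.042, h(-17/12) ≈ 0.059, h(-1.25) ≈ 0.082, h(-13/12) ≈ 0.115.
Sum = Δx · [h(-23/12) + h(-1.75) + h(-19/12) + ...].
Sum ≈ 0.058.

0.058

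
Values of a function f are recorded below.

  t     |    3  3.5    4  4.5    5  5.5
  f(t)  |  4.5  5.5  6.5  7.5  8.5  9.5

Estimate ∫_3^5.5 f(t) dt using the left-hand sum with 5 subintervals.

Δt = 0.5.
Sum = 0.5·[4.5 + 5.5 + 6.5 + 7.5 + 8.5] = 16.25.

16.25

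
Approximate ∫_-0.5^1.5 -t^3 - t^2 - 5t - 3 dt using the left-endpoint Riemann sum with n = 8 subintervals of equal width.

Δt = (1.5 − (-0.5))/8 = 0.25.
Left endpoints: -0.5, -0.25, 0, 0.25, 0.5, 0.75, 1, 1.25.
f(-0.5) = -0.625, f(-0.25) = -1.796875, f(0) = -3, f(0.25) = -4.328125, f(0.5) = -5.875, f(0.75) = -7.734375, f(1) = -10, f(1.25) = -12.765625.
Sum = Δt · [f(-0.5) + f(-0.25) + f(0) + ...].
Sum = -11.53125.

-11.53125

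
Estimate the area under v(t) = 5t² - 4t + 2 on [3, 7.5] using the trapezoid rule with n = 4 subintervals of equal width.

Δt = (7.5 − 3)/4 = 1.125.
v(3) = 35, v(4.125) = 70.578125, v(5.25) = 118.8125, v(6.375) = 179.703125, v(7.5) = 253.25.
T_4 = (Δt/2)·[v(t_0) + 2v(t_1) + 2v(t_2) + 2v(t_3) + v(t_4)].
Sum = 577.37109375.

577.37109375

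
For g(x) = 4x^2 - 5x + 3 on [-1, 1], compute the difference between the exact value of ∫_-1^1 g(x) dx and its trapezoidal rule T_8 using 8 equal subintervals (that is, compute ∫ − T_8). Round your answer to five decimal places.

Exact integral: ∫_-1^1 g(x) dx ≈ 8.6666667.
T_8 = 8.75.
Error ≈ 8.6666667 − 8.75 ≈ -0.08333.

-0.08333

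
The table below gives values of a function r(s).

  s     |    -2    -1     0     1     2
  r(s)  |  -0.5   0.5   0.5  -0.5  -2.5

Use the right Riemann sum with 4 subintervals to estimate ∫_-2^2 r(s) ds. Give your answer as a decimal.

-2

Δs = 1.
Sum = 1·[0.5 + 0.5 + (-0.5) + (-2.5)] = -2.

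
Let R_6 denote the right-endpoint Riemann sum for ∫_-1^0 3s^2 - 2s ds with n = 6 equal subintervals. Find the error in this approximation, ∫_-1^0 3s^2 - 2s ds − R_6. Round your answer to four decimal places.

0.4028

Exact integral: ∫_-1^0 f(s) ds = 2.
R_6 ≈ 1.597222.
Error ≈ 2 − 1.597222 ≈ 0.4028.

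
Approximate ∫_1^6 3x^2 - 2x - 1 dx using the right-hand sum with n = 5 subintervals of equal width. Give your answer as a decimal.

225

Δx = (6 − 1)/5 = 1.
Right endpoints: 2, 3, 4, 5, 6.
f(2) = 7, f(3) = 20, f(4) = 39, f(5) = 64, f(6) = 95.
Sum = Δx · [f(2) + f(3) + f(4) + f(5) + f(6)].
Sum = 225.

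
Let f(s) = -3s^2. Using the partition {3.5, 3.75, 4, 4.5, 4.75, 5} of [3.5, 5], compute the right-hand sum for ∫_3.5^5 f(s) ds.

Subinterval widths: 0.25, 0.25, 0.5, 0.25, 0.25.
Right endpoints: 3.75, 4, 4.5, 4.75, 5.
f(3.75) = -42.1875, f(4) = -48, f(4.5) = -60.75, f(4.75) = -67.6875, f(5) = -75.
Sum = Σ Δs_i · f(s_i).
Sum = -88.59375.

-88.59375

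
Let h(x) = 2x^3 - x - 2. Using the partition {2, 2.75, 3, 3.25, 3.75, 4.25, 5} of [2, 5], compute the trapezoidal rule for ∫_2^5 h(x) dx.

291.984375

Subinterval widths: 0.75, 0.25, 0.25, 0.5, 0.5, 0.75.
h(2) = 12, h(2.75) = 36.84375, h(3) = 49, h(3.25) = 63.40625, h(3.75) = 99.71875, h(4.25) = 147.28125, h(5) = 243.
On each subinterval the trapezoid contributes (Δx_i/2)·[h(x_{i-1}) + h(x_i)].
Sum = 291.984375.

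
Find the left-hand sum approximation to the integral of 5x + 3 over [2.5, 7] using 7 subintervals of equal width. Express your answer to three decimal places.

Δx = (7 − 2.5)/7 = 9/14.
Left endpoints: 2.5, 22/7, 53/14, 31/7, 71/14, 40/7, 89/14.
f(2.5) = 15.5, f(22/7) = 131/7, f(53/14) = 307/14, f(31/7) = 176/7, f(71/14) = 397/14, f(40/7) = 221/7, f(89/14) = 487/14.
Sum = Δx · [f(2.5) + f(22/7) + f(53/14) + ...].
Sum ≈ 113.143.

113.143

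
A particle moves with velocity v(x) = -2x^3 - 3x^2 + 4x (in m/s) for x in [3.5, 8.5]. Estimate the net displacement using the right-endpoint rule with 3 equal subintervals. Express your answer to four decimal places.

-4161.9444

Δx = (8.5 − 3.5)/3 = 5/3.
Right endpoints: 31/6, 41/6, 8.5.
v(31/6) = -9052/27, v(41/6) = -40549/54, v(8.5) = -1411.
Sum = Δx · [v(31/6) + v(41/6) + v(8.5)].
Sum ≈ -4161.9444.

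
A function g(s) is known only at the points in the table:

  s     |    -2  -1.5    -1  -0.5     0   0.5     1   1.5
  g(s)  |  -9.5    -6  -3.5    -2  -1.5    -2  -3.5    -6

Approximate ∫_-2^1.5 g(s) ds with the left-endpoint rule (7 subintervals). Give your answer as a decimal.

-14

Δs = 0.5.
Sum = 0.5·[(-9.5) + (-6) + (-3.5) + (-2) + (-1.5) + (-2) + (-3.5)] = -14.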